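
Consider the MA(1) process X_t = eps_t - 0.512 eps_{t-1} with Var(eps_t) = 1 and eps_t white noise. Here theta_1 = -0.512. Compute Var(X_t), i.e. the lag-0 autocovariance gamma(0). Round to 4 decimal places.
\gamma(0) = 1.2621

For an MA(q) process X_t = eps_t + sum_i theta_i eps_{t-i} with
Var(eps_t) = sigma^2, the variance is
  gamma(0) = sigma^2 * (1 + sum_i theta_i^2).
  sum_i theta_i^2 = (-0.512)^2 = 0.262144.
  gamma(0) = 1 * (1 + 0.262144) = 1 * 1.262144 = 1.262144, which rounds to 1.2621.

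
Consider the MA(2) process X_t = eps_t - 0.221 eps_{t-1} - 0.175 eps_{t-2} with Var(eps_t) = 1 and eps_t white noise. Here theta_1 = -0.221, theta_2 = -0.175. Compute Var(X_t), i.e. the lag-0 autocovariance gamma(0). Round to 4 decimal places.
\gamma(0) = 1.0795

For an MA(q) process X_t = eps_t + sum_i theta_i eps_{t-i} with
Var(eps_t) = sigma^2, the variance is
  gamma(0) = sigma^2 * (1 + sum_i theta_i^2).
  sum_i theta_i^2 = (-0.221)^2 + (-0.175)^2 = 0.048841 + 0.030625 = 0.079466.
  gamma(0) = 1 * (1 + 0.079466) = 1 * 1.079466 = 1.079466, which rounds to 1.0795.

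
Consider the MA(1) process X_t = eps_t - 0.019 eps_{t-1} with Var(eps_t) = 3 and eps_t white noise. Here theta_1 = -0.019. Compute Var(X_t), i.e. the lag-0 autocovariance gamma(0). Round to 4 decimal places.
\gamma(0) = 3.0011

For an MA(q) process X_t = eps_t + sum_i theta_i eps_{t-i} with
Var(eps_t) = sigma^2, the variance is
  gamma(0) = sigma^2 * (1 + sum_i theta_i^2).
  sum_i theta_i^2 = (-0.019)^2 = 0.000361.
  gamma(0) = 3 * (1 + 0.000361) = 3 * 1.000361 = 3.001083, which rounds to 3.0011.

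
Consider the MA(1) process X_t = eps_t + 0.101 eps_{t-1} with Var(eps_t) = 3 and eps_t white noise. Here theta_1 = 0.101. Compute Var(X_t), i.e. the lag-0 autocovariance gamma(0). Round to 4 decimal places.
\gamma(0) = 3.0306

For an MA(q) process X_t = eps_t + sum_i theta_i eps_{t-i} with
Var(eps_t) = sigma^2, the variance is
  gamma(0) = sigma^2 * (1 + sum_i theta_i^2).
  sum_i theta_i^2 = (0.101)^2 = 0.010201.
  gamma(0) = 3 * (1 + 0.010201) = 3 * 1.010201 = 3.030603, which rounds to 3.0306.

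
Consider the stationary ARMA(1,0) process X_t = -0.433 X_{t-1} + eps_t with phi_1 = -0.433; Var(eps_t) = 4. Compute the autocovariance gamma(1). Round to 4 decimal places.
\gamma(1) = -2.1317

Multiply the model equation by X_{t-k} and take expectations. With theta_0 = psi_0 = 1 and psi_j the MA(infinity) weights, this gives
  gamma(k) - sum_i phi_i gamma(k-i) = c_k,
  c_k = sigma^2 * sum_{j=k..q} theta_j psi_{j-k}   (c_k = 0 for k > q),
using gamma(-m) = gamma(m).
Pure AR (q = 0): c_0 = sigma^2 = 4, c_k = 0 for k >= 1.
Equations for k = 0 and k = 1 (AR order 1):
  gamma(0) = phi_1 gamma(1) + c_0
  gamma(1) = phi_1 gamma(0) + c_1
Substituting the second into the first: gamma(0) (1 - phi_1^2) = c_0 + phi_1 c_1, so
  gamma(0) = c_0 / (1 - phi_1^2) = 4 / (1 - (-0.433)^2) = 4 / 0.812511 = 4.92301.
  gamma(1) = phi_1 gamma(0) = (-0.433)(4.92301) = -2.131663.
Therefore gamma(1) = -2.1317 (to 4 decimal places).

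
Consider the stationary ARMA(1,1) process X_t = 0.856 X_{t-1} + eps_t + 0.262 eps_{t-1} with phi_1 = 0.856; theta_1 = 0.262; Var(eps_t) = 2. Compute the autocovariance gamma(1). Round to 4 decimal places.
\gamma(1) = 10.2426

Multiply the model equation by X_{t-k} and take expectations. With theta_0 = psi_0 = 1 and psi_j the MA(infinity) weights, this gives
  gamma(k) - sum_i phi_i gamma(k-i) = c_k,
  c_k = sigma^2 * sum_{j=k..q} theta_j psi_{j-k}   (c_k = 0 for k > q),
using gamma(-m) = gamma(m).
psi-weights needed (psi_j = theta_j + sum_i phi_i psi_{j-i}):
  psi_1 = theta_1 + phi_1 = 0.262 + (0.856) = 1.118
Right-hand sides:
  c_0 = sigma^2 (1 + theta_1 psi_1) = 2 * (1 + (0.262)(1.118)) = 2 * 1.292916 = 2.585832
  c_1 = sigma^2 theta_1 = 2 * (0.262) = 0.524
  c_2 = 0
Equations for k = 0 and k = 1 (AR order 1):
  gamma(0) = phi_1 gamma(1) + c_0
  gamma(1) = phi_1 gamma(0) + c_1
Substituting the second into the first: gamma(0) (1 - phi_1^2) = c_0 + phi_1 c_1, so
  gamma(0) = (c_0 + phi_1 c_1) / (1 - phi_1^2) = (2.585832 + (0.856)(0.524)) / (1 - (0.856)^2) = 3.034376 / 0.267264 = 11.353478.
  gamma(1) = phi_1 gamma(0) + c_1 = (0.856)(11.353478) + (0.524) = 10.242577.
Therefore gamma(1) = 10.2426 (to 4 decimal places).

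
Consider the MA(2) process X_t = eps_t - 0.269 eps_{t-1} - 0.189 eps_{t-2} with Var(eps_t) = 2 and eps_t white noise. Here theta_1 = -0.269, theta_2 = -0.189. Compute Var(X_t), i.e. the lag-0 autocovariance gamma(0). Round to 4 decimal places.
\gamma(0) = 2.2162

For an MA(q) process X_t = eps_t + sum_i theta_i eps_{t-i} with
Var(eps_t) = sigma^2, the variance is
  gamma(0) = sigma^2 * (1 + sum_i theta_i^2).
  sum_i theta_i^2 = (-0.269)^2 + (-0.189)^2 = 0.072361 + 0.035721 = 0.108082.
  gamma(0) = 2 * (1 + 0.108082) = 2 * 1.108082 = 2.216164, which rounds to 2.2162.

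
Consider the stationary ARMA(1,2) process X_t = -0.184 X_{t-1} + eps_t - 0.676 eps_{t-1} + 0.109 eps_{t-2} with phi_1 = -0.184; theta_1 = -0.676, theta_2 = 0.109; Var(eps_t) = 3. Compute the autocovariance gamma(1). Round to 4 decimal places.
\gamma(1) = -3.3103

Multiply the model equation by X_{t-k} and take expectations. With theta_0 = psi_0 = 1 and psi_j the MA(infinity) weights, this gives
  gamma(k) - sum_i phi_i gamma(k-i) = c_k,
  c_k = sigma^2 * sum_{j=k..q} theta_j psi_{j-k}   (c_k = 0 for k > q),
using gamma(-m) = gamma(m).
psi-weights needed (psi_j = theta_j + sum_i phi_i psi_{j-i}):
  psi_1 = theta_1 + phi_1 = -0.676 + (-0.184) = -0.86
  psi_2 = theta_2 + phi_1 psi_1 = 0.109 + (-0.184)(-0.86) = 0.26724
Right-hand sides:
  c_0 = sigma^2 (1 + theta_1 psi_1 + theta_2 psi_2) = 3 * (1 + (-0.676)(-0.86) + (0.109)(0.26724)) = 3 * 1.610489 = 4.831467
  c_1 = sigma^2 (theta_1 + theta_2 psi_1) = 3 * (-0.676 + (0.109)(-0.86)) = -2.30922
  c_2 = sigma^2 theta_2 = 3 * (0.109) = 0.327
Equations for k = 0 and k = 1 (AR order 1):
  gamma(0) = phi_1 gamma(1) + c_0
  gamma(1) = phi_1 gamma(0) + c_1
Substituting the second into the first: gamma(0) (1 - phi_1^2) = c_0 + phi_1 c_1, so
  gamma(0) = (c_0 + phi_1 c_1) / (1 - phi_1^2) = (4.831467 + (-0.184)(-2.30922)) / (1 - (-0.184)^2) = 5.256364 / 0.966144 = 5.44056.
  gamma(1) = phi_1 gamma(0) + c_1 = (-0.184)(5.44056) + (-2.30922) = -3.310283.
Therefore gamma(1) = -3.3103 (to 4 decimal places).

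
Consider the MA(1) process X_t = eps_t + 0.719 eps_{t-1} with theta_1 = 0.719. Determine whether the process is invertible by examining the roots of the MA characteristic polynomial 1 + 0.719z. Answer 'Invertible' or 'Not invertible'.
\text{Invertible}

The MA(q) characteristic polynomial is P(z) = 1 + 0.719z.
Invertibility requires all roots to lie outside the unit circle, i.e. |z| > 1 for every root.
This is linear in z: 1 + (0.719) z = 0  =>  z = -1/(0.719) = -1.390821,  |z| = 1.390821.
Moduli of all roots: 1.3908.
All moduli strictly greater than 1? Yes.
Verdict: Invertible.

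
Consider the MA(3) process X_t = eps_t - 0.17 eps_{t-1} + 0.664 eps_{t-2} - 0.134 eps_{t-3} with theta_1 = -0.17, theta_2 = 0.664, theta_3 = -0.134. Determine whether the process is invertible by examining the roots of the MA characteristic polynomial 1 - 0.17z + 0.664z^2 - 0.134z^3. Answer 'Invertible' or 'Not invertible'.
\text{Invertible}

The MA(q) characteristic polynomial is P(z) = 1 - 0.17z + 0.664z^2 - 0.134z^3.
Invertibility requires all roots to lie outside the unit circle, i.e. |z| > 1 for every root.
Degree 3: look for a simple real root z0 first, then factor out (1 - z/z0) and solve the remaining quadratic.
Testing z0 = 5: P(5) = 1 + (-0.17)(5) + (0.664)(5)^2 + (-0.134)(5)^3
  = 1 + (-0.85) + (16.6) + (-16.75) = 0.  So z_0 = 5 is a root, |z_0| = 5.
Divide out the factor (1 - 0.2 z) = (1 - z/z0) (since 1/z0 = 0.2):
  P(z) = (1 - 0.2 z)(1 + (0.03) z + (0.67) z^2)
  [check: z-coef 0.03 - (0.2) = -0.17; z^2-coef 0.67 - (0.2)(0.03) = 0.664; z^3-coef -(0.2)(0.67) = -0.134.]
Remaining roots from the quadratic factor 1 + (0.03) z + (0.67) z^2:
  Set 1 + (0.03) z + (0.67) z^2 = 0, i.e. a z^2 + b z + c = 0 with a = 0.67, b = 0.03, c = 1.
  Discriminant D = b^2 - 4ac = (0.03)^2 - 4*(0.67)*1 = 0.0009 - (2.68) = -2.6791.
  D < 0, so the roots are the complex-conjugate pair z = (-b +/- i sqrt(-D)) / (2a) = -0.0224 +/- 1.2215i.
  For a conjugate pair |z|^2 = z * conj(z) = (product of roots) = c/a = 1/(0.67) = 1.492537, so |z| = sqrt(1.492537) = 1.2217 for both roots.
Moduli of all roots: 5.0000, 1.2217, 1.2217.
All moduli strictly greater than 1? Yes.
Verdict: Invertible.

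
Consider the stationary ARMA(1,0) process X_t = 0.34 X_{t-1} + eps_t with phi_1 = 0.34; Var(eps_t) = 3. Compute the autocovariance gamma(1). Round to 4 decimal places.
\gamma(1) = 1.1533

Multiply the model equation by X_{t-k} and take expectations. With theta_0 = psi_0 = 1 and psi_j the MA(infinity) weights, this gives
  gamma(k) - sum_i phi_i gamma(k-i) = c_k,
  c_k = sigma^2 * sum_{j=k..q} theta_j psi_{j-k}   (c_k = 0 for k > q),
using gamma(-m) = gamma(m).
Pure AR (q = 0): c_0 = sigma^2 = 3, c_k = 0 for k >= 1.
Equations for k = 0 and k = 1 (AR order 1):
  gamma(0) = phi_1 gamma(1) + c_0
  gamma(1) = phi_1 gamma(0) + c_1
Substituting the second into the first: gamma(0) (1 - phi_1^2) = c_0 + phi_1 c_1, so
  gamma(0) = c_0 / (1 - phi_1^2) = 3 / (1 - (0.34)^2) = 3 / 0.8844 = 3.39213.
  gamma(1) = phi_1 gamma(0) = (0.34)(3.39213) = 1.153324.
Therefore gamma(1) = 1.1533 (to 4 decimal places).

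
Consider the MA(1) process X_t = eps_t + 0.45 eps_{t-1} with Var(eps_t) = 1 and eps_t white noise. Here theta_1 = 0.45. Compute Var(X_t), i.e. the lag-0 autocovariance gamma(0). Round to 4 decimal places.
\gamma(0) = 1.2025

For an MA(q) process X_t = eps_t + sum_i theta_i eps_{t-i} with
Var(eps_t) = sigma^2, the variance is
  gamma(0) = sigma^2 * (1 + sum_i theta_i^2).
  sum_i theta_i^2 = (0.45)^2 = 0.2025.
  gamma(0) = 1 * (1 + 0.2025) = 1 * 1.2025 = 1.2025.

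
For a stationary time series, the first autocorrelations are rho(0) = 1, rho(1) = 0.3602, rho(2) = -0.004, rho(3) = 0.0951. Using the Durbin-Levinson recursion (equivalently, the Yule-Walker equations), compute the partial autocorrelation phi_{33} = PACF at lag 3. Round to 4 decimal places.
\phi_{33} = 0.1790

The PACF at lag k is phi_{kk}, the last component of the solution
to the Yule-Walker system G_k phi = r_k where
  (G_k)_{ij} = rho(|i - j|), (r_k)_i = rho(i), i,j = 1..k.
Equivalently, Durbin-Levinson gives phi_{kk} iteratively:
  phi_{11} = rho(1)
  phi_{kk} = [rho(k) - sum_{j=1..k-1} phi_{k-1,j} rho(k-j)]
            / [1 - sum_{j=1..k-1} phi_{k-1,j} rho(j)],
  phi_{k,j} = phi_{k-1,j} - phi_{kk} phi_{k-1,k-j},  j = 1..k-1.
Step k = 1:
  phi_11 = rho(1) = 0.3602.
Step k = 2:
  phi_22 = [rho(2) - phi_11 rho(1)] / [1 - phi_11 rho(1)] = [-0.004 - (0.3602)(0.3602)] / [1 - (0.3602)(0.3602)]
         = -0.13374404 / 0.87025596 = -0.153684.
  Update: phi_21 = phi_11 - phi_22 phi_11 = 0.3602 - (-0.153684)(0.3602) = 0.415557.
Step k = 3:
  phi_33 = [rho(3) - phi_21 rho(2) - phi_22 rho(1)] / [1 - phi_21 rho(1) - phi_22 rho(2)]
    numerator   = 0.0951 - (0.415557)(-0.004) - (-0.153684)(0.3602) = 0.15211905
    denominator = 1 - (0.415557)(0.3602) - (-0.153684)(-0.004) = 0.8497017
  phi_33 = 0.15211905 / 0.8497017 = 0.179.
Therefore phi_{33} = 0.1790.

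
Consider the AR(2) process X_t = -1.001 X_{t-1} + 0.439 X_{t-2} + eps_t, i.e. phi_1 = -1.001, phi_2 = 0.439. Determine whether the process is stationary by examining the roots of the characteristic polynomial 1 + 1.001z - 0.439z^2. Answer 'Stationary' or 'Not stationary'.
\text{Not stationary}

The AR(p) characteristic polynomial is P(z) = 1 + 1.001z - 0.439z^2.
Stationarity requires all roots to lie outside the unit circle, i.e. |z| > 1 for every root.
Set 1 + (1.001) z + (-0.439) z^2 = 0, i.e. a z^2 + b z + c = 0 with a = -0.439, b = 1.001, c = 1.
Discriminant D = b^2 - 4ac = (1.001)^2 - 4*(-0.439)*1 = 1.002001 - (-1.756) = 2.758001.
D >= 0, so the roots are real: z = (-b +/- sqrt(D)) / (2a) = (-1.001 +/- 1.660723) / (-0.878).
  z_1 = (-1.001 + 1.660723) / (-0.878) = -0.7514,   |z_1| = 0.7514.
  z_2 = (-1.001 - 1.660723) / (-0.878) = 3.0316,   |z_2| = 3.0316.
Moduli of all roots: 0.7514, 3.0316.
All moduli strictly greater than 1? No.
Verdict: Not stationary.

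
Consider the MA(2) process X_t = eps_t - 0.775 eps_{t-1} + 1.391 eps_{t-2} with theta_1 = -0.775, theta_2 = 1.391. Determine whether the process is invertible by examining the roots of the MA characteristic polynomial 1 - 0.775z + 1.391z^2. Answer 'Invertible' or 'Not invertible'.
\text{Not invertible}

The MA(q) characteristic polynomial is P(z) = 1 - 0.775z + 1.391z^2.
Invertibility requires all roots to lie outside the unit circle, i.e. |z| > 1 for every root.
Set 1 + (-0.775) z + (1.391) z^2 = 0, i.e. a z^2 + b z + c = 0 with a = 1.391, b = -0.775, c = 1.
Discriminant D = b^2 - 4ac = (-0.775)^2 - 4*(1.391)*1 = 0.600625 - (5.564) = -4.963375.
D < 0, so the roots are the complex-conjugate pair z = (-b +/- i sqrt(-D)) / (2a) = 0.2786 +/- 0.8008i.
For a conjugate pair |z|^2 = z * conj(z) = (product of roots) = c/a = 1/(1.391) = 0.718907, so |z| = sqrt(0.718907) = 0.8479 for both roots.
Moduli of all roots: 0.8479, 0.8479.
All moduli strictly greater than 1? No.
Verdict: Not invertible.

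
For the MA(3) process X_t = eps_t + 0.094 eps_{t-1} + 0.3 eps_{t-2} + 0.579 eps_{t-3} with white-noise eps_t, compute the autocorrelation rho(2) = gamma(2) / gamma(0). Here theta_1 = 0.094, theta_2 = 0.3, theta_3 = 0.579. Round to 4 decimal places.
\rho(2) = 0.2471

For an MA(q) process with theta_0 = 1, the autocovariance is
  gamma(k) = sigma^2 * sum_{i=0..q-k} theta_i * theta_{i+k},
and rho(k) = gamma(k) / gamma(0). Sigma^2 cancels.
  numerator   = (1)*(0.3) + (0.094)*(0.579) = 0.354426.
  denominator = (1)^2 + (0.094)^2 + (0.3)^2 + (0.579)^2 = 1.434077.
  rho(2) = 0.354426 / 1.434077 = 0.2471.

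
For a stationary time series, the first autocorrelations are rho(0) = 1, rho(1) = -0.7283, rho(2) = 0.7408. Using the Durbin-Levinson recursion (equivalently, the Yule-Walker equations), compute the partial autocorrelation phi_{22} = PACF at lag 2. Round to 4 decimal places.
\phi_{22} = 0.4480

The PACF at lag k is phi_{kk}, the last component of the solution
to the Yule-Walker system G_k phi = r_k where
  (G_k)_{ij} = rho(|i - j|), (r_k)_i = rho(i), i,j = 1..k.
Equivalently, Durbin-Levinson gives phi_{kk} iteratively:
  phi_{11} = rho(1)
  phi_{kk} = [rho(k) - sum_{j=1..k-1} phi_{k-1,j} rho(k-j)]
            / [1 - sum_{j=1..k-1} phi_{k-1,j} rho(j)],
  phi_{k,j} = phi_{k-1,j} - phi_{kk} phi_{k-1,k-j},  j = 1..k-1.
Step k = 1:
  phi_11 = rho(1) = -0.7283.
Step k = 2:
  phi_22 = [rho(2) - phi_11 rho(1)] / [1 - phi_11 rho(1)] = [0.7408 - (-0.7283)(-0.7283)] / [1 - (-0.7283)(-0.7283)]
         = 0.21037911 / 0.46957911 = 0.448.
Therefore phi_{22} = 0.4480.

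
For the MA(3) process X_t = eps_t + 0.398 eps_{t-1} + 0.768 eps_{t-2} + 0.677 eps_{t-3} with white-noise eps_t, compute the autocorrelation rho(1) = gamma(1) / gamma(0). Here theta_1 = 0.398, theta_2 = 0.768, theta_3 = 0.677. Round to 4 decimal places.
\rho(1) = 0.5545

For an MA(q) process with theta_0 = 1, the autocovariance is
  gamma(k) = sigma^2 * sum_{i=0..q-k} theta_i * theta_{i+k},
and rho(k) = gamma(k) / gamma(0). Sigma^2 cancels.
  numerator   = (1)*(0.398) + (0.398)*(0.768) + (0.768)*(0.677) = 1.2236.
  denominator = (1)^2 + (0.398)^2 + (0.768)^2 + (0.677)^2 = 2.206557.
  rho(1) = 1.2236 / 2.206557 = 0.5545.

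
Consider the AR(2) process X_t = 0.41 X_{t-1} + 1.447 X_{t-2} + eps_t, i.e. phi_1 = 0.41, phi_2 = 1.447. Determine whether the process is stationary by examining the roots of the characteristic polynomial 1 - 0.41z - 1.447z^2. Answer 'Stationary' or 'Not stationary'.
\text{Not stationary}

The AR(p) characteristic polynomial is P(z) = 1 - 0.41z - 1.447z^2.
Stationarity requires all roots to lie outside the unit circle, i.e. |z| > 1 for every root.
Set 1 + (-0.41) z + (-1.447) z^2 = 0, i.e. a z^2 + b z + c = 0 with a = -1.447, b = -0.41, c = 1.
Discriminant D = b^2 - 4ac = (-0.41)^2 - 4*(-1.447)*1 = 0.1681 - (-5.788) = 5.9561.
D >= 0, so the roots are real: z = (-b +/- sqrt(D)) / (2a) = (0.41 +/- 2.440512) / (-2.894).
  z_1 = (0.41 + 2.440512) / (-2.894) = -0.985,   |z_1| = 0.985.
  z_2 = (0.41 - 2.440512) / (-2.894) = 0.7016,   |z_2| = 0.7016.
Moduli of all roots: 0.9850, 0.7016.
All moduli strictly greater than 1? No.
Verdict: Not stationary.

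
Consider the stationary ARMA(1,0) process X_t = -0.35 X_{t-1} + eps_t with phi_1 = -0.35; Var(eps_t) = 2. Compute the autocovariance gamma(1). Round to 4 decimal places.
\gamma(1) = -0.7977

Multiply the model equation by X_{t-k} and take expectations. With theta_0 = psi_0 = 1 and psi_j the MA(infinity) weights, this gives
  gamma(k) - sum_i phi_i gamma(k-i) = c_k,
  c_k = sigma^2 * sum_{j=k..q} theta_j psi_{j-k}   (c_k = 0 for k > q),
using gamma(-m) = gamma(m).
Pure AR (q = 0): c_0 = sigma^2 = 2, c_k = 0 for k >= 1.
Equations for k = 0 and k = 1 (AR order 1):
  gamma(0) = phi_1 gamma(1) + c_0
  gamma(1) = phi_1 gamma(0) + c_1
Substituting the second into the first: gamma(0) (1 - phi_1^2) = c_0 + phi_1 c_1, so
  gamma(0) = c_0 / (1 - phi_1^2) = 2 / (1 - (-0.35)^2) = 2 / 0.8775 = 2.279202.
  gamma(1) = phi_1 gamma(0) = (-0.35)(2.279202) = -0.797721.
Therefore gamma(1) = -0.7977 (to 4 decimal places).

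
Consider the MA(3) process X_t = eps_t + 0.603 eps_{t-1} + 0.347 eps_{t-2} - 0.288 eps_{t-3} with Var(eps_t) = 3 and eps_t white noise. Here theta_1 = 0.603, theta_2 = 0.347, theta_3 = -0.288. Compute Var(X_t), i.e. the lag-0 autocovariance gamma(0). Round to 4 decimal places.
\gamma(0) = 4.7009

For an MA(q) process X_t = eps_t + sum_i theta_i eps_{t-i} with
Var(eps_t) = sigma^2, the variance is
  gamma(0) = sigma^2 * (1 + sum_i theta_i^2).
  sum_i theta_i^2 = (0.603)^2 + (0.347)^2 + (-0.288)^2 = 0.363609 + 0.120409 + 0.082944 = 0.566962.
  gamma(0) = 3 * (1 + 0.566962) = 3 * 1.566962 = 4.700886, which rounds to 4.7009.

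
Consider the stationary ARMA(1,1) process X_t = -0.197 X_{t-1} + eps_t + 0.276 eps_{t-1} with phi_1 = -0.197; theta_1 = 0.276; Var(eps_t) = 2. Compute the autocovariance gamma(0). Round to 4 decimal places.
\gamma(0) = 2.0130

Multiply the model equation by X_{t-k} and take expectations. With theta_0 = psi_0 = 1 and psi_j the MA(infinity) weights, this gives
  gamma(k) - sum_i phi_i gamma(k-i) = c_k,
  c_k = sigma^2 * sum_{j=k..q} theta_j psi_{j-k}   (c_k = 0 for k > q),
using gamma(-m) = gamma(m).
psi-weights needed (psi_j = theta_j + sum_i phi_i psi_{j-i}):
  psi_1 = theta_1 + phi_1 = 0.276 + (-0.197) = 0.079
Right-hand sides:
  c_0 = sigma^2 (1 + theta_1 psi_1) = 2 * (1 + (0.276)(0.079)) = 2 * 1.021804 = 2.043608
  c_1 = sigma^2 theta_1 = 2 * (0.276) = 0.552
  c_2 = 0
Equations for k = 0 and k = 1 (AR order 1):
  gamma(0) = phi_1 gamma(1) + c_0
  gamma(1) = phi_1 gamma(0) + c_1
Substituting the second into the first: gamma(0) (1 - phi_1^2) = c_0 + phi_1 c_1, so
  gamma(0) = (c_0 + phi_1 c_1) / (1 - phi_1^2) = (2.043608 + (-0.197)(0.552)) / (1 - (-0.197)^2) = 1.934864 / 0.961191 = 2.012986.
Therefore gamma(0) = 2.0130 (to 4 decimal places).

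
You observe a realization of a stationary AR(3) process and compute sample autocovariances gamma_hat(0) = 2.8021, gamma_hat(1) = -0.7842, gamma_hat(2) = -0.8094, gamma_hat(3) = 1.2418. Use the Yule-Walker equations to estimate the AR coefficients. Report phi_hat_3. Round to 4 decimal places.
\hat\phi_{3} = 0.2820

The Yule-Walker equations for an AR(p) process read, in matrix form,
  Gamma_p phi = r_p,   with   (Gamma_p)_{ij} = gamma(|i - j|),
                       (r_p)_i = gamma(i),   i,j = 1..p.
Substitute the sample gammas (Toeplitz matrix and right-hand side of size 3):
  Gamma_p = [[2.8021, -0.7842, -0.8094], [-0.7842, 2.8021, -0.7842], [-0.8094, -0.7842, 2.8021]]
  r_p     = [-0.7842, -0.8094, 1.2418]
Written out (R1..R3):
  (R1) 2.8021 phi_1 - 0.7842 phi_2 - 0.8094 phi_3 = -0.7842
  (R2) -0.7842 phi_1 + 2.8021 phi_2 - 0.7842 phi_3 = -0.8094
  (R3) -0.8094 phi_1 - 0.7842 phi_2 + 2.8021 phi_3 = 1.2418
Gaussian elimination:
  R2 <- R2 - (-0.7842/2.8021) R1 = R2 - (-0.279862) R1:  2.582633 phi_2 - 1.01072 phi_3 = -1.028867
  R3 <- R3 - (-0.8094/2.8021) R1 = R3 - (-0.288855) R1:  -1.01072 phi_2 + 2.568301 phi_3 = 1.01528
  R3 <- R3 - (-1.01072/2.582633) R2 = R3 - (-0.391353) R2:  2.172753 phi_3 = 0.61263
Back-substitution:
  phi_hat_3 = 0.61263 / 2.172753 = 0.28196
  phi_hat_2 = (-1.028867 - (-1.01072)(0.28196)) / 2.582633 = -0.288033
  phi_hat_1 = (-0.7842 - (-0.7842)(-0.288033) - (-0.8094)(0.28196)) / 2.8021 = -0.279025
So phi_hat = [-0.2790, -0.2880, 0.2820].
Therefore phi_hat_3 = 0.2820.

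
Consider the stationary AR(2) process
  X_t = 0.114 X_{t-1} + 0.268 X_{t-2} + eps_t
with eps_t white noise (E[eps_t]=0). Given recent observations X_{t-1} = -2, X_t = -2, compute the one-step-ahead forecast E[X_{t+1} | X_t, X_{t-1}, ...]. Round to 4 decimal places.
E[X_{t+1} \mid \mathcal F_t] = -0.7640

For an AR(p) model X_t = c + sum_i phi_i X_{t-i} + eps_t, the
one-step-ahead conditional mean is
  E[X_{t+1} | X_t, ...] = c + sum_i phi_i X_{t+1-i}.
Substitute known values:
  E[X_{t+1} | ...] = (0.114) * (-2) + (0.268) * (-2)
                   = -0.7640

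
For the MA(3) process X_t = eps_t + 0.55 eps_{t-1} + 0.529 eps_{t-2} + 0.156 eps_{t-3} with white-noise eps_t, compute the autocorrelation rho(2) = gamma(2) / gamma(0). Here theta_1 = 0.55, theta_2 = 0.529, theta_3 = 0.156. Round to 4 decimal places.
\rho(2) = 0.3827

For an MA(q) process with theta_0 = 1, the autocovariance is
  gamma(k) = sigma^2 * sum_{i=0..q-k} theta_i * theta_{i+k},
and rho(k) = gamma(k) / gamma(0). Sigma^2 cancels.
  numerator   = (1)*(0.529) + (0.55)*(0.156) = 0.6148.
  denominator = (1)^2 + (0.55)^2 + (0.529)^2 + (0.156)^2 = 1.606677.
  rho(2) = 0.6148 / 1.606677 = 0.3827.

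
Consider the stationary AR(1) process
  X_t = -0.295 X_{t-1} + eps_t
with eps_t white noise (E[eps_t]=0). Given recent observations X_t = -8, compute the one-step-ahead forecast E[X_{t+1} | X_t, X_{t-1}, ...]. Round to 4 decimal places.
E[X_{t+1} \mid \mathcal F_t] = 2.3600

For an AR(p) model X_t = c + sum_i phi_i X_{t-i} + eps_t, the
one-step-ahead conditional mean is
  E[X_{t+1} | X_t, ...] = c + sum_i phi_i X_{t+1-i}.
Substitute known values:
  E[X_{t+1} | ...] = (-0.295) * (-8)
                   = 2.3600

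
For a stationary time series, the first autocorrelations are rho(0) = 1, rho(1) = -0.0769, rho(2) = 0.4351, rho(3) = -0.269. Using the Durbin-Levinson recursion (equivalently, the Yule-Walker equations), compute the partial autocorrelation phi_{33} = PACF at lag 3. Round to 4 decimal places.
\phi_{33} = -0.2680

The PACF at lag k is phi_{kk}, the last component of the solution
to the Yule-Walker system G_k phi = r_k where
  (G_k)_{ij} = rho(|i - j|), (r_k)_i = rho(i), i,j = 1..k.
Equivalently, Durbin-Levinson gives phi_{kk} iteratively:
  phi_{11} = rho(1)
  phi_{kk} = [rho(k) - sum_{j=1..k-1} phi_{k-1,j} rho(k-j)]
            / [1 - sum_{j=1..k-1} phi_{k-1,j} rho(j)],
  phi_{k,j} = phi_{k-1,j} - phi_{kk} phi_{k-1,k-j},  j = 1..k-1.
Step k = 1:
  phi_11 = rho(1) = -0.0769.
Step k = 2:
  phi_22 = [rho(2) - phi_11 rho(1)] / [1 - phi_11 rho(1)] = [0.4351 - (-0.0769)(-0.0769)] / [1 - (-0.0769)(-0.0769)]
         = 0.42918639 / 0.99408639 = 0.43174.
  Update: phi_21 = phi_11 - phi_22 phi_11 = -0.0769 - (0.43174)(-0.0769) = -0.043699.
Step k = 3:
  phi_33 = [rho(3) - phi_21 rho(2) - phi_22 rho(1)] / [1 - phi_21 rho(1) - phi_22 rho(2)]
    numerator   = -0.269 - (-0.043699)(0.4351) - (0.43174)(-0.0769) = -0.2167857
    denominator = 1 - (-0.043699)(-0.0769) - (0.43174)(0.4351) = 0.80878966
  phi_33 = -0.2167857 / 0.80878966 = -0.268.
Therefore phi_{33} = -0.2680.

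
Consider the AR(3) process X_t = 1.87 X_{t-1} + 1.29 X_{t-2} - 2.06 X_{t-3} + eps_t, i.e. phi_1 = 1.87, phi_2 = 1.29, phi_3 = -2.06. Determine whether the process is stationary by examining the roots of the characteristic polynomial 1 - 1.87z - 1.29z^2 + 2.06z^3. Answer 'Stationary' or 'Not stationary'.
\text{Not stationary}

The AR(p) characteristic polynomial is P(z) = 1 - 1.87z - 1.29z^2 + 2.06z^3.
Stationarity requires all roots to lie outside the unit circle, i.e. |z| > 1 for every root.
Degree 3: look for a simple real root z0 first, then factor out (1 - z/z0) and solve the remaining quadratic.
Testing z0 = 0.5: P(0.5) = 1 + (-1.87)(0.5) + (-1.29)(0.5)^2 + (2.06)(0.5)^3
  = 1 + (-0.935) + (-0.3225) + (0.2575) = 0.  So z_0 = 0.5 is a root, |z_0| = 0.5.
Divide out the factor (1 - 2 z) = (1 - z/z0) (since 1/z0 = 2):
  P(z) = (1 - 2 z)(1 + (0.13) z + (-1.03) z^2)
  [check: z-coef 0.13 - (2) = -1.87; z^2-coef -1.03 - (2)(0.13) = -1.29; z^3-coef -(2)(-1.03) = 2.06.]
Remaining roots from the quadratic factor 1 + (0.13) z + (-1.03) z^2:
  Set 1 + (0.13) z + (-1.03) z^2 = 0, i.e. a z^2 + b z + c = 0 with a = -1.03, b = 0.13, c = 1.
  Discriminant D = b^2 - 4ac = (0.13)^2 - 4*(-1.03)*1 = 0.0169 - (-4.12) = 4.1369.
  D >= 0, so the roots are real: z = (-b +/- sqrt(D)) / (2a) = (-0.13 +/- 2.033937) / (-2.06).
    z_1 = (-0.13 + 2.033937) / (-2.06) = -0.9242,   |z_1| = 0.9242.
    z_2 = (-0.13 - 2.033937) / (-2.06) = 1.0505,   |z_2| = 1.0505.
Moduli of all roots: 0.5000, 0.9242, 1.0505.
All moduli strictly greater than 1? No.
Verdict: Not stationary.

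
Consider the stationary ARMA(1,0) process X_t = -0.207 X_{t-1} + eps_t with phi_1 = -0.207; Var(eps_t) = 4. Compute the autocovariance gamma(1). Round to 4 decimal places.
\gamma(1) = -0.8651

Multiply the model equation by X_{t-k} and take expectations. With theta_0 = psi_0 = 1 and psi_j the MA(infinity) weights, this gives
  gamma(k) - sum_i phi_i gamma(k-i) = c_k,
  c_k = sigma^2 * sum_{j=k..q} theta_j psi_{j-k}   (c_k = 0 for k > q),
using gamma(-m) = gamma(m).
Pure AR (q = 0): c_0 = sigma^2 = 4, c_k = 0 for k >= 1.
Equations for k = 0 and k = 1 (AR order 1):
  gamma(0) = phi_1 gamma(1) + c_0
  gamma(1) = phi_1 gamma(0) + c_1
Substituting the second into the first: gamma(0) (1 - phi_1^2) = c_0 + phi_1 c_1, so
  gamma(0) = c_0 / (1 - phi_1^2) = 4 / (1 - (-0.207)^2) = 4 / 0.957151 = 4.179069.
  gamma(1) = phi_1 gamma(0) = (-0.207)(4.179069) = -0.865067.
Therefore gamma(1) = -0.8651 (to 4 decimal places).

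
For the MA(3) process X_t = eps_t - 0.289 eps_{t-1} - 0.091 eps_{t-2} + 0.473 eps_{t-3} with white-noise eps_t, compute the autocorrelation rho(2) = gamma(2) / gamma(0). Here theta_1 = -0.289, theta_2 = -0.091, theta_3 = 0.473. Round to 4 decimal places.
\rho(2) = -0.1731

For an MA(q) process with theta_0 = 1, the autocovariance is
  gamma(k) = sigma^2 * sum_{i=0..q-k} theta_i * theta_{i+k},
and rho(k) = gamma(k) / gamma(0). Sigma^2 cancels.
  numerator   = (1)*(-0.091) + (-0.289)*(0.473) = -0.227697.
  denominator = (1)^2 + (-0.289)^2 + (-0.091)^2 + (0.473)^2 = 1.315531.
  rho(2) = -0.227697 / 1.315531 = -0.1731.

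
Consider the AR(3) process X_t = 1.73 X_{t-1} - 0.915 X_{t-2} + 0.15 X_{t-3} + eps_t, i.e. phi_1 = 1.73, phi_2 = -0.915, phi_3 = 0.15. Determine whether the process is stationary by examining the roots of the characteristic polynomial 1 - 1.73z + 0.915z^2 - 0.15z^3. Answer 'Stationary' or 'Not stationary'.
\text{Stationary}

The AR(p) characteristic polynomial is P(z) = 1 - 1.73z + 0.915z^2 - 0.15z^3.
Stationarity requires all roots to lie outside the unit circle, i.e. |z| > 1 for every root.
Degree 3: look for a simple real root z0 first, then factor out (1 - z/z0) and solve the remaining quadratic.
Testing z0 = 2: P(2) = 1 + (-1.73)(2) + (0.915)(2)^2 + (-0.15)(2)^3
  = 1 + (-3.46) + (3.66) + (-1.2) = 0.  So z_0 = 2 is a root, |z_0| = 2.
Divide out the factor (1 - 0.5 z) = (1 - z/z0) (since 1/z0 = 0.5):
  P(z) = (1 - 0.5 z)(1 + (-1.23) z + (0.3) z^2)
  [check: z-coef -1.23 - (0.5) = -1.73; z^2-coef 0.3 - (0.5)(-1.23) = 0.915; z^3-coef -(0.5)(0.3) = -0.15.]
Remaining roots from the quadratic factor 1 + (-1.23) z + (0.3) z^2:
  Set 1 + (-1.23) z + (0.3) z^2 = 0, i.e. a z^2 + b z + c = 0 with a = 0.3, b = -1.23, c = 1.
  Discriminant D = b^2 - 4ac = (-1.23)^2 - 4*(0.3)*1 = 1.5129 - (1.2) = 0.3129.
  D >= 0, so the roots are real: z = (-b +/- sqrt(D)) / (2a) = (1.23 +/- 0.559375) / (0.6).
    z_1 = (1.23 + 0.559375) / (0.6) = 2.9823,   |z_1| = 2.9823.
    z_2 = (1.23 - 0.559375) / (0.6) = 1.1177,   |z_2| = 1.1177.
Moduli of all roots: 2.0000, 2.9823, 1.1177.
All moduli strictly greater than 1? Yes.
Verdict: Stationary.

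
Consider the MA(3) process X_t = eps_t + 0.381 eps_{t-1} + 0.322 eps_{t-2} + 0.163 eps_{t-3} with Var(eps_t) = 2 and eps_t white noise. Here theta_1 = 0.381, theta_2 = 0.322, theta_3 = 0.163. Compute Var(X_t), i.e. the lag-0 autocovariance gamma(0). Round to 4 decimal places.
\gamma(0) = 2.5508

For an MA(q) process X_t = eps_t + sum_i theta_i eps_{t-i} with
Var(eps_t) = sigma^2, the variance is
  gamma(0) = sigma^2 * (1 + sum_i theta_i^2).
  sum_i theta_i^2 = (0.381)^2 + (0.322)^2 + (0.163)^2 = 0.145161 + 0.103684 + 0.026569 = 0.275414.
  gamma(0) = 2 * (1 + 0.275414) = 2 * 1.275414 = 2.550828, which rounds to 2.5508.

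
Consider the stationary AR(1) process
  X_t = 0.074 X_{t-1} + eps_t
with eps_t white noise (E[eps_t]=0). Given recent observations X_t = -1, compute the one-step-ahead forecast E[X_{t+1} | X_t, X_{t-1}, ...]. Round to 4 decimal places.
E[X_{t+1} \mid \mathcal F_t] = -0.0740

For an AR(p) model X_t = c + sum_i phi_i X_{t-i} + eps_t, the
one-step-ahead conditional mean is
  E[X_{t+1} | X_t, ...] = c + sum_i phi_i X_{t+1-i}.
Substitute known values:
  E[X_{t+1} | ...] = (0.074) * (-1)
                   = -0.0740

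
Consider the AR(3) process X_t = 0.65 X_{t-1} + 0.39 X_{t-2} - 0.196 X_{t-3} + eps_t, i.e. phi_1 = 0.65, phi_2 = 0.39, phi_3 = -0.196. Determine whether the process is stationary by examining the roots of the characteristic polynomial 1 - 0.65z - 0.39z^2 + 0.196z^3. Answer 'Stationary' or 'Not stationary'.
\text{Stationary}

The AR(p) characteristic polynomial is P(z) = 1 - 0.65z - 0.39z^2 + 0.196z^3.
Stationarity requires all roots to lie outside the unit circle, i.e. |z| > 1 for every root.
Degree 3: look for a simple real root z0 first, then factor out (1 - z/z0) and solve the remaining quadratic.
Testing z0 = 2.5: P(2.5) = 1 + (-0.65)(2.5) + (-0.39)(2.5)^2 + (0.196)(2.5)^3
  = 1 + (-1.625) + (-2.4375) + (3.0625) = 0.  So z_0 = 2.5 is a root, |z_0| = 2.5.
Divide out the factor (1 - 0.4 z) = (1 - z/z0) (since 1/z0 = 0.4):
  P(z) = (1 - 0.4 z)(1 + (-0.25) z + (-0.49) z^2)
  [check: z-coef -0.25 - (0.4) = -0.65; z^2-coef -0.49 - (0.4)(-0.25) = -0.39; z^3-coef -(0.4)(-0.49) = 0.196.]
Remaining roots from the quadratic factor 1 + (-0.25) z + (-0.49) z^2:
  Set 1 + (-0.25) z + (-0.49) z^2 = 0, i.e. a z^2 + b z + c = 0 with a = -0.49, b = -0.25, c = 1.
  Discriminant D = b^2 - 4ac = (-0.25)^2 - 4*(-0.49)*1 = 0.0625 - (-1.96) = 2.0225.
  D >= 0, so the roots are real: z = (-b +/- sqrt(D)) / (2a) = (0.25 +/- 1.422146) / (-0.98).
    z_1 = (0.25 + 1.422146) / (-0.98) = -1.7063,   |z_1| = 1.7063.
    z_2 = (0.25 - 1.422146) / (-0.98) = 1.1961,   |z_2| = 1.1961.
Moduli of all roots: 2.5000, 1.7063, 1.1961.
All moduli strictly greater than 1? Yes.
Verdict: Stationary.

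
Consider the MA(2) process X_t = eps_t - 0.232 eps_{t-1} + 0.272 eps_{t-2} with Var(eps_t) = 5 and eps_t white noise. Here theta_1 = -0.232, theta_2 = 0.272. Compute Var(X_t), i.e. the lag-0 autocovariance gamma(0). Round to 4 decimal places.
\gamma(0) = 5.6390

For an MA(q) process X_t = eps_t + sum_i theta_i eps_{t-i} with
Var(eps_t) = sigma^2, the variance is
  gamma(0) = sigma^2 * (1 + sum_i theta_i^2).
  sum_i theta_i^2 = (-0.232)^2 + (0.272)^2 = 0.053824 + 0.073984 = 0.127808.
  gamma(0) = 5 * (1 + 0.127808) = 5 * 1.127808 = 5.63904, which rounds to 5.6390.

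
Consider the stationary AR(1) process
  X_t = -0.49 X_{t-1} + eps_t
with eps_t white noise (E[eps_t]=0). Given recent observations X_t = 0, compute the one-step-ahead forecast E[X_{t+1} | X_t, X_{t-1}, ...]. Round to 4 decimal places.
E[X_{t+1} \mid \mathcal F_t] = 0.0000

For an AR(p) model X_t = c + sum_i phi_i X_{t-i} + eps_t, the
one-step-ahead conditional mean is
  E[X_{t+1} | X_t, ...] = c + sum_i phi_i X_{t+1-i}.
Substitute known values:
  E[X_{t+1} | ...] = (-0.49) * (0)
                   = 0.0000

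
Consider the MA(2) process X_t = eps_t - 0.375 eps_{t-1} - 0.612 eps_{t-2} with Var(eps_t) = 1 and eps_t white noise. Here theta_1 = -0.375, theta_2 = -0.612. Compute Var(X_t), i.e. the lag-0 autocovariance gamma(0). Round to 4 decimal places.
\gamma(0) = 1.5152

For an MA(q) process X_t = eps_t + sum_i theta_i eps_{t-i} with
Var(eps_t) = sigma^2, the variance is
  gamma(0) = sigma^2 * (1 + sum_i theta_i^2).
  sum_i theta_i^2 = (-0.375)^2 + (-0.612)^2 = 0.140625 + 0.374544 = 0.515169.
  gamma(0) = 1 * (1 + 0.515169) = 1 * 1.515169 = 1.515169, which rounds to 1.5152.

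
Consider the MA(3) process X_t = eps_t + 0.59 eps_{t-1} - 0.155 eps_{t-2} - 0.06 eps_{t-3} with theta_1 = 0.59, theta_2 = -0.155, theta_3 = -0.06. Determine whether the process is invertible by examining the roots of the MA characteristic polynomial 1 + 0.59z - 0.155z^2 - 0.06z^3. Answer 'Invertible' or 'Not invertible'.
\text{Invertible}

The MA(q) characteristic polynomial is P(z) = 1 + 0.59z - 0.155z^2 - 0.06z^3.
Invertibility requires all roots to lie outside the unit circle, i.e. |z| > 1 for every root.
Degree 3: look for a simple real root z0 first, then factor out (1 - z/z0) and solve the remaining quadratic.
Testing z0 = -4: P(-4) = 1 + (0.59)(-4) + (-0.155)(-4)^2 + (-0.06)(-4)^3
  = 1 + (-2.36) + (-2.48) + (3.84) = 0.  So z_0 = -4 is a root, |z_0| = 4.
Divide out the factor (1 + 0.25 z) = (1 - z/z0) (since 1/z0 = -0.25):
  P(z) = (1 + 0.25 z)(1 + (0.34) z + (-0.24) z^2)
  [check: z-coef 0.34 - (-0.25) = 0.59; z^2-coef -0.24 - (-0.25)(0.34) = -0.155; z^3-coef -(-0.25)(-0.24) = -0.06.]
Remaining roots from the quadratic factor 1 + (0.34) z + (-0.24) z^2:
  Set 1 + (0.34) z + (-0.24) z^2 = 0, i.e. a z^2 + b z + c = 0 with a = -0.24, b = 0.34, c = 1.
  Discriminant D = b^2 - 4ac = (0.34)^2 - 4*(-0.24)*1 = 0.1156 - (-0.96) = 1.0756.
  D >= 0, so the roots are real: z = (-b +/- sqrt(D)) / (2a) = (-0.34 +/- 1.037111) / (-0.48).
    z_1 = (-0.34 + 1.037111) / (-0.48) = -1.4523,   |z_1| = 1.4523.
    z_2 = (-0.34 - 1.037111) / (-0.48) = 2.869,   |z_2| = 2.869.
Moduli of all roots: 4.0000, 1.4523, 2.8690.
All moduli strictly greater than 1? Yes.
Verdict: Invertible.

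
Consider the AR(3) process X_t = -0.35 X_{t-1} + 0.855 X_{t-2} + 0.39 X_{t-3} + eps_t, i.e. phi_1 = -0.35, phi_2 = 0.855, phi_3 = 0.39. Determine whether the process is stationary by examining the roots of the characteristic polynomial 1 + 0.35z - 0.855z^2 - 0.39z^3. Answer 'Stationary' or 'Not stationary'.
\text{Stationary}

The AR(p) characteristic polynomial is P(z) = 1 + 0.35z - 0.855z^2 - 0.39z^3.
Stationarity requires all roots to lie outside the unit circle, i.e. |z| > 1 for every root.
Degree 3: look for a simple real root z0 first, then factor out (1 - z/z0) and solve the remaining quadratic.
Testing z0 = -2: P(-2) = 1 + (0.35)(-2) + (-0.855)(-2)^2 + (-0.39)(-2)^3
  = 1 + (-0.7) + (-3.42) + (3.12) = 0.  So z_0 = -2 is a root, |z_0| = 2.
Divide out the factor (1 + 0.5 z) = (1 - z/z0) (since 1/z0 = -0.5):
  P(z) = (1 + 0.5 z)(1 + (-0.15) z + (-0.78) z^2)
  [check: z-coef -0.15 - (-0.5) = 0.35; z^2-coef -0.78 - (-0.5)(-0.15) = -0.855; z^3-coef -(-0.5)(-0.78) = -0.39.]
Remaining roots from the quadratic factor 1 + (-0.15) z + (-0.78) z^2:
  Set 1 + (-0.15) z + (-0.78) z^2 = 0, i.e. a z^2 + b z + c = 0 with a = -0.78, b = -0.15, c = 1.
  Discriminant D = b^2 - 4ac = (-0.15)^2 - 4*(-0.78)*1 = 0.0225 - (-3.12) = 3.1425.
  D >= 0, so the roots are real: z = (-b +/- sqrt(D)) / (2a) = (0.15 +/- 1.77271) / (-1.56).
    z_1 = (0.15 + 1.77271) / (-1.56) = -1.2325,   |z_1| = 1.2325.
    z_2 = (0.15 - 1.77271) / (-1.56) = 1.0402,   |z_2| = 1.0402.
Moduli of all roots: 2.0000, 1.2325, 1.0402.
All moduli strictly greater than 1? Yes.
Verdict: Stationary.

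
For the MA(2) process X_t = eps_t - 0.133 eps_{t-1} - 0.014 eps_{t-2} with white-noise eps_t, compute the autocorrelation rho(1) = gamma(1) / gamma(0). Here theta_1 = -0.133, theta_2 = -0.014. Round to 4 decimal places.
\rho(1) = -0.1288

For an MA(q) process with theta_0 = 1, the autocovariance is
  gamma(k) = sigma^2 * sum_{i=0..q-k} theta_i * theta_{i+k},
and rho(k) = gamma(k) / gamma(0). Sigma^2 cancels.
  numerator   = (1)*(-0.133) + (-0.133)*(-0.014) = -0.131138.
  denominator = (1)^2 + (-0.133)^2 + (-0.014)^2 = 1.017885.
  rho(1) = -0.131138 / 1.017885 = -0.1288.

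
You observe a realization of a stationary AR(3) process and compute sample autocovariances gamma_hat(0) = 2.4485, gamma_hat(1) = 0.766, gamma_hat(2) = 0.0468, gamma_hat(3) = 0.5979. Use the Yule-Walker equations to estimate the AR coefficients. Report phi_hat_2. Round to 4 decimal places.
\hat\phi_{2} = -0.1880

The Yule-Walker equations for an AR(p) process read, in matrix form,
  Gamma_p phi = r_p,   with   (Gamma_p)_{ij} = gamma(|i - j|),
                       (r_p)_i = gamma(i),   i,j = 1..p.
Substitute the sample gammas (Toeplitz matrix and right-hand side of size 3):
  Gamma_p = [[2.4485, 0.766, 0.0468], [0.766, 2.4485, 0.766], [0.0468, 0.766, 2.4485]]
  r_p     = [0.766, 0.0468, 0.5979]
Written out (R1..R3):
  (R1) 2.4485 phi_1 + 0.766 phi_2 + 0.0468 phi_3 = 0.766
  (R2) 0.766 phi_1 + 2.4485 phi_2 + 0.766 phi_3 = 0.0468
  (R3) 0.0468 phi_1 + 0.766 phi_2 + 2.4485 phi_3 = 0.5979
Gaussian elimination:
  R2 <- R2 - (0.766/2.4485) R1 = R2 - (0.312845) R1:  2.208861 phi_2 + 0.751359 phi_3 = -0.192839
  R3 <- R3 - (0.0468/2.4485) R1 = R3 - (0.019114) R1:  0.751359 phi_2 + 2.447605 phi_3 = 0.583259
  R3 <- R3 - (0.751359/2.208861) R2 = R3 - (0.340157) R2:  2.192026 phi_3 = 0.648854
Back-substitution:
  phi_hat_3 = 0.648854 / 2.192026 = 0.296007
  phi_hat_2 = (-0.192839 - (0.751359)(0.296007)) / 2.208861 = -0.187991
  phi_hat_1 = (0.766 - (0.766)(-0.187991) - (0.0468)(0.296007)) / 2.4485 = 0.365999
So phi_hat = [0.3660, -0.1880, 0.2960].
Therefore phi_hat_2 = -0.1880.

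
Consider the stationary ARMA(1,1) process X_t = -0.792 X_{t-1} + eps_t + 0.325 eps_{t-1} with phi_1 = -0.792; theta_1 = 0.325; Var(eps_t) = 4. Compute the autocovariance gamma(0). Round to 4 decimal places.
\gamma(0) = 6.3404

Multiply the model equation by X_{t-k} and take expectations. With theta_0 = psi_0 = 1 and psi_j the MA(infinity) weights, this gives
  gamma(k) - sum_i phi_i gamma(k-i) = c_k,
  c_k = sigma^2 * sum_{j=k..q} theta_j psi_{j-k}   (c_k = 0 for k > q),
using gamma(-m) = gamma(m).
psi-weights needed (psi_j = theta_j + sum_i phi_i psi_{j-i}):
  psi_1 = theta_1 + phi_1 = 0.325 + (-0.792) = -0.467
Right-hand sides:
  c_0 = sigma^2 (1 + theta_1 psi_1) = 4 * (1 + (0.325)(-0.467)) = 4 * 0.848225 = 3.3929
  c_1 = sigma^2 theta_1 = 4 * (0.325) = 1.3
  c_2 = 0
Equations for k = 0 and k = 1 (AR order 1):
  gamma(0) = phi_1 gamma(1) + c_0
  gamma(1) = phi_1 gamma(0) + c_1
Substituting the second into the first: gamma(0) (1 - phi_1^2) = c_0 + phi_1 c_1, so
  gamma(0) = (c_0 + phi_1 c_1) / (1 - phi_1^2) = (3.3929 + (-0.792)(1.3)) / (1 - (-0.792)^2) = 2.3633 / 0.372736 = 6.340413.
Therefore gamma(0) = 6.3404 (to 4 decimal places).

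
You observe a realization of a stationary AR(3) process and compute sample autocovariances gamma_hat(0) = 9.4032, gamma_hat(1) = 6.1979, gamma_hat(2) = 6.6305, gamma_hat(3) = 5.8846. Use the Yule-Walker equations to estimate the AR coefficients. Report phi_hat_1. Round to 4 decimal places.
\hat\phi_{1} = 0.2690

The Yule-Walker equations for an AR(p) process read, in matrix form,
  Gamma_p phi = r_p,   with   (Gamma_p)_{ij} = gamma(|i - j|),
                       (r_p)_i = gamma(i),   i,j = 1..p.
Substitute the sample gammas (Toeplitz matrix and right-hand side of size 3):
  Gamma_p = [[9.4032, 6.1979, 6.6305], [6.1979, 9.4032, 6.1979], [6.6305, 6.1979, 9.4032]]
  r_p     = [6.1979, 6.6305, 5.8846]
Written out (R1..R3):
  (R1) 9.4032 phi_1 + 6.1979 phi_2 + 6.6305 phi_3 = 6.1979
  (R2) 6.1979 phi_1 + 9.4032 phi_2 + 6.1979 phi_3 = 6.6305
  (R3) 6.6305 phi_1 + 6.1979 phi_2 + 9.4032 phi_3 = 5.8846
Gaussian elimination:
  R2 <- R2 - (6.1979/9.4032) R1 = R2 - (0.659127) R1:  5.317999 phi_2 + 1.827561 phi_3 = 2.545299
  R3 <- R3 - (6.6305/9.4032) R1 = R3 - (0.705132) R1:  1.827561 phi_2 + 4.72782 phi_3 = 1.514261
  R3 <- R3 - (1.827561/5.317999) R2 = R3 - (0.343656) R2:  4.099769 phi_3 = 0.639554
Back-substitution:
  phi_hat_3 = 0.639554 / 4.099769 = 0.155998
  phi_hat_2 = (2.545299 - (1.827561)(0.155998)) / 5.317999 = 0.42501
  phi_hat_1 = (6.1979 - (6.1979)(0.42501) - (6.6305)(0.155998)) / 9.4032 = 0.268992
So phi_hat = [0.2690, 0.4250, 0.1560].
Therefore phi_hat_1 = 0.2690.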